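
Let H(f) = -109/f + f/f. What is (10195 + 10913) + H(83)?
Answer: 1751938/83 ≈ 21108.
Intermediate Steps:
H(f) = 1 - 109/f (H(f) = -109/f + 1 = 1 - 109/f)
(10195 + 10913) + H(83) = (10195 + 10913) + (-109 + 83)/83 = 21108 + (1/83)*(-26) = 21108 - 26/83 = 1751938/83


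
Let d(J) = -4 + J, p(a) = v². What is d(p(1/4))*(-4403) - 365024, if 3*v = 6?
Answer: -365024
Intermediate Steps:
v = 2 (v = (⅓)*6 = 2)
p(a) = 4 (p(a) = 2² = 4)
d(p(1/4))*(-4403) - 365024 = (-4 + 4)*(-4403) - 365024 = 0*(-4403) - 365024 = 0 - 365024 = -365024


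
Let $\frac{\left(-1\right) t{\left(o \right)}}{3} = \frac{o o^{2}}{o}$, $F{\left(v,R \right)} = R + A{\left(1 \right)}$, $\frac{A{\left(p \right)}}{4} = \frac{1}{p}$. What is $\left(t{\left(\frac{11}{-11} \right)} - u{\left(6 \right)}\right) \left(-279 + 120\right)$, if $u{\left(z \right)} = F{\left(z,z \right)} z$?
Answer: $10017$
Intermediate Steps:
$A{\left(p \right)} = \frac{4}{p}$
$F{\left(v,R \right)} = 4 + R$ ($F{\left(v,R \right)} = R + \frac{4}{1} = R + 4 \cdot 1 = R + 4 = 4 + R$)
$t{\left(o \right)} = - 3 o^{2}$ ($t{\left(o \right)} = - 3 \frac{o o^{2}}{o} = - 3 \frac{o^{3}}{o} = - 3 o^{2}$)
$u{\left(z \right)} = z \left(4 + z\right)$ ($u{\left(z \right)} = \left(4 + z\right) z = z \left(4 + z\right)$)
$\left(t{\left(\frac{11}{-11} \right)} - u{\left(6 \right)}\right) \left(-279 + 120\right) = \left(- 3 \left(\frac{11}{-11}\right)^{2} - 6 \left(4 + 6\right)\right) \left(-279 + 120\right) = \left(- 3 \left(11 \left(- \frac{1}{11}\right)\right)^{2} - 6 \cdot 10\right) \left(-159\right) = \left(- 3 \left(-1\right)^{2} - 60\right) \left(-159\right) = \left(\left(-3\right) 1 - 60\right) \left(-159\right) = \left(-3 - 60\right) \left(-159\right) = \left(-63\right) \left(-159\right) = 10017$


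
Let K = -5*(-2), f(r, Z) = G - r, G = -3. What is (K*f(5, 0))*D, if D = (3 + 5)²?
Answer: -5120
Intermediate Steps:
f(r, Z) = -3 - r
K = 10
D = 64 (D = 8² = 64)
(K*f(5, 0))*D = (10*(-3 - 1*5))*64 = (10*(-3 - 5))*64 = (10*(-8))*64 = -80*64 = -5120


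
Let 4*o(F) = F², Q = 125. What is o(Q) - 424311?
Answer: -1681619/4 ≈ -4.2041e+5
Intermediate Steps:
o(F) = F²/4
o(Q) - 424311 = (¼)*125² - 424311 = (¼)*15625 - 424311 = 15625/4 - 424311 = -1681619/4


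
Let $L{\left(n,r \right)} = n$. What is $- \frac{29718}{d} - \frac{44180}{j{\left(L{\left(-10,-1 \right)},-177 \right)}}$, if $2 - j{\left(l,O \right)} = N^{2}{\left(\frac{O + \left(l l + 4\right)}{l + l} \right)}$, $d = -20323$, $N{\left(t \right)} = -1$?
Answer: $- \frac{897840422}{20323} \approx -44179.0$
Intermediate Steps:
$j{\left(l,O \right)} = 1$ ($j{\left(l,O \right)} = 2 - \left(-1\right)^{2} = 2 - 1 = 1$)
$- \frac{29718}{d} - \frac{44180}{j{\left(L{\left(-10,-1 \right)},-177 \right)}} = - \frac{29718}{-20323} - \frac{44180}{1} = \left(-29718\right) \left(- \frac{1}{20323}\right) - 44180 = \frac{29718}{20323} - 44180 = - \frac{897840422}{20323}$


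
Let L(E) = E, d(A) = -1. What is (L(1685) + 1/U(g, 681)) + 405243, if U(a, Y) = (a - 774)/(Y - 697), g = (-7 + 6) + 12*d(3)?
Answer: 320252352/787 ≈ 4.0693e+5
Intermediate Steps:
g = -13 (g = (-7 + 6) + 12*(-1) = -1 - 12 = -13)
U(a, Y) = (-774 + a)/(-697 + Y)
(L(1685) + 1/U(g, 681)) + 405243 = (1685 + 1/((-774 - 13)/(-697 + 681))) + 405243 = (1685 + 1/(-787/(-16))) + 405243 = (1685 + 1/(-1/16*(-787))) + 405243 = (1685 + 1/(787/16)) + 405243 = (1685 + 16/787) + 405243 = 1326111/787 + 405243 = 320252352/787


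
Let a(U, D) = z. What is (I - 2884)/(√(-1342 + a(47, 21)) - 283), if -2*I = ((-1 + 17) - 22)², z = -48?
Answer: 821266/81479 + 2902*I*√1390/81479 ≈ 10.079 + 1.3279*I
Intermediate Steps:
a(U, D) = -48
I = -18 (I = -((-1 + 17) - 22)²/2 = -(16 - 22)²/2 = -½*(-6)² = -½*36 = -18)
(I - 2884)/(√(-1342 + a(47, 21)) - 283) = (-18 - 2884)/(√(-1342 - 48) - 283) = -2902/(√(-1390) - 283) = -2902/(I*√1390 - 283) = -2902/(-283 + I*√1390)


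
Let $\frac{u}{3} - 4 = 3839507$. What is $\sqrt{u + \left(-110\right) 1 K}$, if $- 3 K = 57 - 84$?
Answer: $3 \sqrt{1279727} \approx 3393.8$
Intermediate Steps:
$u = 11518533$ ($u = 12 + 3 \cdot 3839507 = 12 + 11518521 = 11518533$)
$K = 9$ ($K = - \frac{57 - 84}{3} = \left(- \frac{1}{3}\right) \left(-27\right) = 9$)
$\sqrt{u + \left(-110\right) 1 K} = \sqrt{11518533 + \left(-110\right) 1 \cdot 9} = \sqrt{11518533 - 990} = \sqrt{11517543} = 3 \sqrt{1279727}$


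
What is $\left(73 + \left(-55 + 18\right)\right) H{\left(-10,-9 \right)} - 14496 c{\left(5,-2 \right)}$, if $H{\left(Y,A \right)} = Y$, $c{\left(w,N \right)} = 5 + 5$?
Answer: $-145320$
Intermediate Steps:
$c{\left(w,N \right)} = 10$
$\left(73 + \left(-55 + 18\right)\right) H{\left(-10,-9 \right)} - 14496 c{\left(5,-2 \right)} = \left(73 + \left(-55 + 18\right)\right) \left(-10\right) - 144960 = \left(73 - 37\right) \left(-10\right) - 144960 = 36 \left(-10\right) - 144960 = -360 - 144960 = -145320$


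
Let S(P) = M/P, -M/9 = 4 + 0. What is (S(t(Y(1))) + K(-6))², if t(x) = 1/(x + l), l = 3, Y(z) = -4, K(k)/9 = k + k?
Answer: 5184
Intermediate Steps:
K(k) = 18*k (K(k) = 9*(k + k) = 9*(2*k) = 18*k)
t(x) = 1/(3 + x) (t(x) = 1/(x + 3) = 1/(3 + x))
M = -36 (M = -9*(4 + 0) = -9*4 = -36)
S(P) = -36/P
(S(t(Y(1))) + K(-6))² = (-36/(1/(3 - 4)) + 18*(-6))² = (-36/(1/(-1)) - 108)² = (-36/(-1) - 108)² = (-36*(-1) - 108)² = (36 - 108)² = (-72)² = 5184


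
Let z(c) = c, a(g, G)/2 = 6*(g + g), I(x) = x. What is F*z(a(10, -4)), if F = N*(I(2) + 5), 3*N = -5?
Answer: -2800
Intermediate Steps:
N = -5/3 (N = (1/3)*(-5) = -5/3 ≈ -1.6667)
a(g, G) = 24*g (a(g, G) = 2*(6*(g + g)) = 2*(6*(2*g)) = 2*(12*g) = 24*g)
F = -35/3 (F = -5*(2 + 5)/3 = -5/3*7 = -35/3 ≈ -11.667)
F*z(a(10, -4)) = -280*10 = -35/3*240 = -2800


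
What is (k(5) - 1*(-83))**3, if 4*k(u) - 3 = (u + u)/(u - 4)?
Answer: 41063625/64 ≈ 6.4162e+5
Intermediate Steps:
k(u) = 3/4 + u/(2*(-4 + u)) (k(u) = 3/4 + ((u + u)/(u - 4))/4 = 3/4 + ((2*u)/(-4 + u))/4 = 3/4 + (2*u/(-4 + u))/4 = 3/4 + u/(2*(-4 + u)))
(k(5) - 1*(-83))**3 = ((-12 + 5*5)/(4*(-4 + 5)) - 1*(-83))**3 = ((1/4)*(-12 + 25)/1 + 83)**3 = ((1/4)*1*13 + 83)**3 = (13/4 + 83)**3 = (345/4)**3 = 41063625/64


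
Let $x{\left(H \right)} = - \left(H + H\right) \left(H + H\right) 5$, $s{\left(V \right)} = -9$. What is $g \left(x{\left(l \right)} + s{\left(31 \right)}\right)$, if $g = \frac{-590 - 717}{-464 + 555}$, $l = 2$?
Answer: $\frac{116323}{91} \approx 1278.3$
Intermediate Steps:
$g = - \frac{1307}{91} \approx -14.363$
$x{\left(H \right)} = - 20 H^{2}$ ($x{\left(H \right)} = - 2 H 2 H 5 = - 4 H^{2} \cdot 5 = - 20 H^{2}$)
$g \left(x{\left(l \right)} + s{\left(31 \right)}\right) = - \frac{1307 \left(- 20 \cdot 2^{2} - 9\right)}{91} = - \frac{1307 \left(\left(-20\right) 4 - 9\right)}{91} = - \frac{1307 \left(-80 - 9\right)}{91} = \left(- \frac{1307}{91}\right) \left(-89\right) = \frac{116323}{91}$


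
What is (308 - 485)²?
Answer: 31329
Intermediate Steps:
(308 - 485)² = (-177)² = 31329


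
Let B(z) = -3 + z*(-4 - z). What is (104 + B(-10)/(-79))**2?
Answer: 68541841/6241 ≈ 10983.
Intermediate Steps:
(104 + B(-10)/(-79))**2 = (104 + (-3 - 1*(-10)**2 - 4*(-10))/(-79))**2 = (104 + (-3 - 1*100 + 40)*(-1/79))**2 = (104 + (-3 - 100 + 40)*(-1/79))**2 = (104 - 63*(-1/79))**2 = (104 + 63/79)**2 = (8279/79)**2 = 68541841/6241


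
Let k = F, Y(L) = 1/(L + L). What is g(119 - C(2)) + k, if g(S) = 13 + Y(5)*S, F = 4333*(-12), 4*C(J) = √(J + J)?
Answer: -1039423/20 ≈ -51971.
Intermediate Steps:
Y(L) = 1/(2*L)
C(J) = √2*√J/4 (C(J) = √(J + J)/4 = √(2*J)/4 = (√2*√J)/4 = √2*√J/4)
F = -51996
k = -51996
g(S) = 13 + S/10 (g(S) = 13 + ((½)/5)*S = 13 + ((½)*(⅕))*S = 13 + S/10)
g(119 - C(2)) + k = (13 + (119 - √2*√2/4)/10) - 51996 = (13 + (119 - 1*½)/10) - 51996 = (13 + (119 - ½)/10) - 51996 = (13 + (⅒)*(237/2)) - 51996 = (13 + 237/20) - 51996 = 497/20 - 51996 = -1039423/20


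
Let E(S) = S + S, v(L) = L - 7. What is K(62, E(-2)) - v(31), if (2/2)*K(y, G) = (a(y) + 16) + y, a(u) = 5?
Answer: 59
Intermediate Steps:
v(L) = -7 + L
E(S) = 2*S
K(y, G) = 21 + y (K(y, G) = (5 + 16) + y = 21 + y)
K(62, E(-2)) - v(31) = (21 + 62) - (-7 + 31) = 83 - 1*24 = 83 - 24 = 59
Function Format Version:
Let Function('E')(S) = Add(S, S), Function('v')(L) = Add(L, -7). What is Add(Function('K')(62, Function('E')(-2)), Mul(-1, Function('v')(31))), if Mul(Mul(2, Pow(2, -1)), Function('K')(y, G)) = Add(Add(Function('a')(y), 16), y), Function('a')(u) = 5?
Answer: 59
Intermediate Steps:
Function('v')(L) = Add(-7, L)
Function('E')(S) = Mul(2, S)
Function('K')(y, G) = Add(21, y) (Function('K')(y, G) = Add(Add(5, 16), y) = Add(21, y))
Add(Function('K')(62, Function('E')(-2)), Mul(-1, Function('v')(31))) = Add(Add(21, 62), Mul(-1, Add(-7, 31))) = Add(83, Mul(-1, 24)) = Add(83, -24) = 59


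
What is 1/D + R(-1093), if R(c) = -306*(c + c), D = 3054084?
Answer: 2042925652945/3054084 ≈ 6.6892e+5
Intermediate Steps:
R(c) = -612*c
1/D + R(-1093) = 1/3054084 - 612*(-1093) = 1/3054084 + 668916 = 2042925652945/3054084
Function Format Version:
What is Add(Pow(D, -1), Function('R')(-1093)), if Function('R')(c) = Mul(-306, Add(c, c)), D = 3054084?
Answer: Rational(2042925652945, 3054084) ≈ 6.6892e+5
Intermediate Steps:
Function('R')(c) = Mul(-612, c) (Function('R')(c) = Mul(-306, Mul(2, c)) = Mul(-612, c))
Add(Pow(D, -1), Function('R')(-1093)) = Add(Pow(3054084, -1), Mul(-612, -1093)) = Add(Rational(1, 3054084), 668916) = Rational(2042925652945, 3054084)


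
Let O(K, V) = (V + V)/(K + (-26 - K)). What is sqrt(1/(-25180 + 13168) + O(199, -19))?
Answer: sqrt(52717665)/6006 ≈ 1.2089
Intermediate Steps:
O(K, V) = -V/13 (O(K, V) = (2*V)/(-26) = (2*V)*(-1/26) = -V/13)
sqrt(1/(-25180 + 13168) + O(199, -19)) = sqrt(1/(-25180 + 13168) - 1/13*(-19)) = sqrt(1/(-12012) + 19/13) = sqrt(-1/12012 + 19/13) = sqrt(17555/12012) = sqrt(52717665)/6006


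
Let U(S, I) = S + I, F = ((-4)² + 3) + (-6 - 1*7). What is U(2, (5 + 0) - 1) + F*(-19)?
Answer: -108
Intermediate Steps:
F = 6 (F = (16 + 3) + (-6 - 7) = 19 - 13 = 6)
U(S, I) = I + S
U(2, (5 + 0) - 1) + F*(-19) = (((5 + 0) - 1) + 2) + 6*(-19) = ((5 - 1) + 2) - 114 = (4 + 2) - 114 = 6 - 114 = -108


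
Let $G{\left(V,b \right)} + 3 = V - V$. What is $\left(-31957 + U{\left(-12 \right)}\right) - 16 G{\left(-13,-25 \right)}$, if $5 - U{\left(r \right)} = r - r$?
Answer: $-31904$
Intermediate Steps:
$G{\left(V,b \right)} = -3$ ($G{\left(V,b \right)} = -3 + \left(V - V\right) = -3 + 0 = -3$)
$U{\left(r \right)} = 5$ ($U{\left(r \right)} = 5 - \left(r - r\right) = 5 - 0 = 5 + 0 = 5$)
$\left(-31957 + U{\left(-12 \right)}\right) - 16 G{\left(-13,-25 \right)} = \left(-31957 + 5\right) - -48 = -31952 + 48 = -31904$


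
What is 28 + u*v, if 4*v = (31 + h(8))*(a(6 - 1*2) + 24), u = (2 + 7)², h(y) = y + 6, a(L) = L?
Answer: 25543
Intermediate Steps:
h(y) = 6 + y
u = 81 (u = 9² = 81)
v = 315 (v = ((31 + (6 + 8))*((6 - 1*2) + 24))/4 = ((31 + 14)*((6 - 2) + 24))/4 = (45*(4 + 24))/4 = (45*28)/4 = (¼)*1260 = 315)
28 + u*v = 28 + 81*315 = 28 + 25515 = 25543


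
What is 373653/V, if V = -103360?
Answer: -373653/103360 ≈ -3.6151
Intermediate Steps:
373653/V = 373653/(-103360) = 373653*(-1/103360) = -373653/103360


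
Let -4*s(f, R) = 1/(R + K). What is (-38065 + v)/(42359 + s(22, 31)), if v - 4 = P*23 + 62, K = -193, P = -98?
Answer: -26083944/27448633 ≈ -0.95028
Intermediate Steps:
s(f, R) = -1/(4*(-193 + R)) (s(f, R) = -1/(4*(R - 193)) = -1/(4*(-193 + R)))
v = -2188 (v = 4 + (-98*23 + 62) = 4 + (-2254 + 62) = 4 - 2192 = -2188)
(-38065 + v)/(42359 + s(22, 31)) = (-38065 - 2188)/(42359 - 1/(-772 + 4*31)) = -40253/(42359 - 1/(-772 + 124)) = -40253/(42359 - 1/(-648)) = -40253/(42359 - 1*(-1/648)) = -40253/(42359 + 1/648) = -40253/27448633/648 = -40253*648/27448633 = -26083944/27448633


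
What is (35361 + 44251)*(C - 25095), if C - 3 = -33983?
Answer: -4703078900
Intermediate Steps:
C = -33980 (C = 3 - 33983 = -33980)
(35361 + 44251)*(C - 25095) = (35361 + 44251)*(-33980 - 25095) = 79612*(-59075) = -4703078900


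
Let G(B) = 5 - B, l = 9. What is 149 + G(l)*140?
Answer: -411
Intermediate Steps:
149 + G(l)*140 = 149 + (5 - 1*9)*140 = 149 + (5 - 9)*140 = 149 - 4*140 = 149 - 560 = -411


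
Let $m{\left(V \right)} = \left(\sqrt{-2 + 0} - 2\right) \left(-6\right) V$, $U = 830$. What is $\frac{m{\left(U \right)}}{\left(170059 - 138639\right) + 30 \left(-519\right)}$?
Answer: $\frac{996}{1585} - \frac{498 i \sqrt{2}}{1585} \approx 0.62839 - 0.44434 i$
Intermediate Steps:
$m{\left(V \right)} = V \left(12 - 6 i \sqrt{2}\right)$ ($m{\left(V \right)} = \left(\sqrt{-2} - 2\right) \left(-6\right) V = \left(i \sqrt{2} - 2\right) \left(-6\right) V = \left(-2 + i \sqrt{2}\right) \left(-6\right) V = \left(12 - 6 i \sqrt{2}\right) V = V \left(12 - 6 i \sqrt{2}\right)$)
$\frac{m{\left(U \right)}}{\left(170059 - 138639\right) + 30 \left(-519\right)} = \frac{6 \cdot 830 \left(2 - i \sqrt{2}\right)}{\left(170059 - 138639\right) + 30 \left(-519\right)} = \frac{9960 - 4980 i \sqrt{2}}{31420 - 15570} = \frac{9960 - 4980 i \sqrt{2}}{15850} = \left(9960 - 4980 i \sqrt{2}\right) \frac{1}{15850} = \frac{996}{1585} - \frac{498 i \sqrt{2}}{1585}$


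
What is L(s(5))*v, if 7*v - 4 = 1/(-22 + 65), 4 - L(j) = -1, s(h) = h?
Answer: 865/301 ≈ 2.8738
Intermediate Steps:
L(j) = 5 (L(j) = 4 - 1*(-1) = 4 + 1 = 5)
v = 173/301 (v = 4/7 + 1/(7*(-22 + 65)) = 4/7 + (1/7)/43 = 4/7 + (1/7)*(1/43) = 4/7 + 1/301 = 173/301 ≈ 0.57475)
L(s(5))*v = 5*(173/301) = 865/301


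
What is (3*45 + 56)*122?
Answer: 23302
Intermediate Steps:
(3*45 + 56)*122 = (135 + 56)*122 = 191*122 = 23302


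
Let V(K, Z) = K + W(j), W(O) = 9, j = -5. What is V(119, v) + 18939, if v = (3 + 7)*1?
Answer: 19067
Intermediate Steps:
v = 10 (v = 10*1 = 10)
V(K, Z) = 9 + K (V(K, Z) = K + 9 = 9 + K)
V(119, v) + 18939 = (9 + 119) + 18939 = 128 + 18939 = 19067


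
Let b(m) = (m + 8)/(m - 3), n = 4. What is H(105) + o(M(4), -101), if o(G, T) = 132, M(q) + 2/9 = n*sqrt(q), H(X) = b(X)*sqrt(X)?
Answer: 132 + 113*sqrt(105)/102 ≈ 143.35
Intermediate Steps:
b(m) = (8 + m)/(-3 + m)
H(X) = sqrt(X)*(8 + X)/(-3 + X) (H(X) = ((8 + X)/(-3 + X))*sqrt(X) = sqrt(X)*(8 + X)/(-3 + X))
M(q) = -2/9 + 4*sqrt(q)
H(105) + o(M(4), -101) = sqrt(105)*(8 + 105)/(-3 + 105) + 132 = sqrt(105)*113/102 + 132 = sqrt(105)*(1/102)*113 + 132 = 113*sqrt(105)/102 + 132 = 132 + 113*sqrt(105)/102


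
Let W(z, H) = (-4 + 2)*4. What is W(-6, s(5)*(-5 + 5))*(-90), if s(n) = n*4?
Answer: 720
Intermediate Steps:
s(n) = 4*n
W(z, H) = -8 (W(z, H) = -2*4 = -8)
W(-6, s(5)*(-5 + 5))*(-90) = -8*(-90) = 720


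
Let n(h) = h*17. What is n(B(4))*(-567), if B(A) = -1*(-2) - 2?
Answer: 0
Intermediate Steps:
B(A) = 0 (B(A) = 2 - 2 = 0)
n(h) = 17*h
n(B(4))*(-567) = (17*0)*(-567) = 0*(-567) = 0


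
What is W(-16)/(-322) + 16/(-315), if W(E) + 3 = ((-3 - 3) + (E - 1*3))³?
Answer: 351262/7245 ≈ 48.483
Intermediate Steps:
W(E) = -3 + (-9 + E)³ (W(E) = -3 + ((-3 - 3) + (E - 1*3))³ = -3 + (-6 + (E - 3))³ = -3 + (-6 + (-3 + E))³ = -3 + (-9 + E)³)
W(-16)/(-322) + 16/(-315) = (-3 + (-9 - 16)³)/(-322) + 16/(-315) = (-3 + (-25)³)*(-1/322) + 16*(-1/315) = (-3 - 15625)*(-1/322) - 16/315 = -15628*(-1/322) - 16/315 = 7814/161 - 16/315 = 351262/7245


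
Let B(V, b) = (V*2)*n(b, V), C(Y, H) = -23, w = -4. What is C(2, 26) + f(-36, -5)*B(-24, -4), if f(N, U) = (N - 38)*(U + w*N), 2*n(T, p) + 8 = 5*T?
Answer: -6912215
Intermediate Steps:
n(T, p) = -4 + 5*T/2 (n(T, p) = -4 + (5*T)/2 = -4 + 5*T/2)
f(N, U) = (-38 + N)*(U - 4*N) (f(N, U) = (N - 38)*(U - 4*N) = (-38 + N)*(U - 4*N))
B(V, b) = 2*V*(-4 + 5*b/2) (B(V, b) = (V*2)*(-4 + 5*b/2) = (2*V)*(-4 + 5*b/2) = 2*V*(-4 + 5*b/2))
C(2, 26) + f(-36, -5)*B(-24, -4) = -23 + (-38*(-5) - 4*(-36)² + 152*(-36) - 36*(-5))*(-24*(-8 + 5*(-4))) = -23 + (190 - 4*1296 - 5472 + 180)*(-24*(-8 - 20)) = -23 + (190 - 5184 - 5472 + 180)*(-24*(-28)) = -23 - 10286*672 = -23 - 6912192 = -6912215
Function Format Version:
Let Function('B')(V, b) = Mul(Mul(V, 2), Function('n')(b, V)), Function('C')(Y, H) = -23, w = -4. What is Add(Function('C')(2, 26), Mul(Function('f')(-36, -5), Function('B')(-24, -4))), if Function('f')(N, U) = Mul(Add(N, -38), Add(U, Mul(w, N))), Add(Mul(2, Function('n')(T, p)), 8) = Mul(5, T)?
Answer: -6912215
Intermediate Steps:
Function('n')(T, p) = Add(-4, Mul(Rational(5, 2), T)) (Function('n')(T, p) = Add(-4, Mul(Rational(1, 2), Mul(5, T))) = Add(-4, Mul(Rational(5, 2), T)))
Function('f')(N, U) = Mul(Add(-38, N), Add(U, Mul(-4, N))) (Function('f')(N, U) = Mul(Add(N, -38), Add(U, Mul(-4, N))) = Mul(Add(-38, N), Add(U, Mul(-4, N))))
Function('B')(V, b) = Mul(2, V, Add(-4, Mul(Rational(5, 2), b))) (Function('B')(V, b) = Mul(Mul(V, 2), Add(-4, Mul(Rational(5, 2), b))) = Mul(Mul(2, V), Add(-4, Mul(Rational(5, 2), b))) = Mul(2, V, Add(-4, Mul(Rational(5, 2), b))))
Add(Function('C')(2, 26), Mul(Function('f')(-36, -5), Function('B')(-24, -4))) = Add(-23, Mul(Add(Mul(-38, -5), Mul(-4, Pow(-36, 2)), Mul(152, -36), Mul(-36, -5)), Mul(-24, Add(-8, Mul(5, -4))))) = Add(-23, Mul(Add(190, Mul(-4, 1296), -5472, 180), Mul(-24, Add(-8, -20)))) = Add(-23, Mul(Add(190, -5184, -5472, 180), Mul(-24, -28))) = Add(-23, Mul(-10286, 672)) = Add(-23, -6912192) = -6912215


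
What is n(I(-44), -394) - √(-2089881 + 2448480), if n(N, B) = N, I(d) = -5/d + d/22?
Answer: -83/44 - √358599 ≈ -600.72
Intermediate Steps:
I(d) = -5/d + d/22 (I(d) = -5/d + d*(1/22) = -5/d + d/22)
n(I(-44), -394) - √(-2089881 + 2448480) = (-5/(-44) + (1/22)*(-44)) - √(-2089881 + 2448480) = (-5*(-1/44) - 2) - √358599 = (5/44 - 2) - √358599 = -83/44 - √358599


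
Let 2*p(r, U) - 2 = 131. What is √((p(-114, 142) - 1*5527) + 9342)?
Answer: √15526/2 ≈ 62.302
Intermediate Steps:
p(r, U) = 133/2 (p(r, U) = 1 + (½)*131 = 1 + 131/2 = 133/2)
√((p(-114, 142) - 1*5527) + 9342) = √((133/2 - 1*5527) + 9342) = √((133/2 - 5527) + 9342) = √(-10921/2 + 9342) = √(7763/2) = √15526/2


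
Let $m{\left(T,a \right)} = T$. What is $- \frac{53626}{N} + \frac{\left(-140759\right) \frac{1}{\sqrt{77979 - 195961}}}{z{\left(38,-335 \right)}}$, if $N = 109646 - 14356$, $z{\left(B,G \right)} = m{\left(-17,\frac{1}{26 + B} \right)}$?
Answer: $- \frac{26813}{47645} - \frac{140759 i \sqrt{117982}}{2005694} \approx -0.56277 - 24.106 i$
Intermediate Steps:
$z{\left(B,G \right)} = -17$
$N = 95290$
$- \frac{53626}{N} + \frac{\left(-140759\right) \frac{1}{\sqrt{77979 - 195961}}}{z{\left(38,-335 \right)}} = - \frac{53626}{95290} + \frac{\left(-140759\right) \frac{1}{\sqrt{77979 - 195961}}}{-17} = \left(-53626\right) \frac{1}{95290} + - \frac{140759}{\sqrt{-117982}} \left(- \frac{1}{17}\right) = - \frac{26813}{47645} + - \frac{140759}{i \sqrt{117982}} \left(- \frac{1}{17}\right) = - \frac{26813}{47645} + - 140759 \left(- \frac{i \sqrt{117982}}{117982}\right) \left(- \frac{1}{17}\right) = - \frac{26813}{47645} + \frac{140759 i \sqrt{117982}}{117982} \left(- \frac{1}{17}\right) = - \frac{26813}{47645} - \frac{140759 i \sqrt{117982}}{2005694}$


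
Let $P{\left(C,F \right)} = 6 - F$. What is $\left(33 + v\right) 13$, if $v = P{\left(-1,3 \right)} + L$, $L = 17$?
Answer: $689$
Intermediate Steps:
$v = 20$ ($v = \left(6 - 3\right) + 17 = 3 + 17 = 20$)
$\left(33 + v\right) 13 = \left(33 + 20\right) 13 = 53 \cdot 13 = 689$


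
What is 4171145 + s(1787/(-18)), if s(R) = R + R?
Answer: 37538518/9 ≈ 4.1709e+6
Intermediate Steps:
s(R) = 2*R
4171145 + s(1787/(-18)) = 4171145 + 2*(1787/(-18)) = 4171145 + 2*(1787*(-1/18)) = 4171145 + 2*(-1787/18) = 4171145 - 1787/9 = 37538518/9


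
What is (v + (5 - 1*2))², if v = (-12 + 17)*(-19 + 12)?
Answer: 1024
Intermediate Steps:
v = -35 (v = 5*(-7) = -35)
(v + (5 - 1*2))² = (-35 + (5 - 1*2))² = (-35 + (5 - 2))² = (-35 + 3)² = (-32)² = 1024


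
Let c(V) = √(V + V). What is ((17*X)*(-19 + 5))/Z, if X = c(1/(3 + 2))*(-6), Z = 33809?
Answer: 1428*√10/169045 ≈ 0.026713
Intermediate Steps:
c(V) = √2*√V (c(V) = √(2*V) = √2*√V)
X = -6*√10/5 (X = (√2*√(1/(3 + 2)))*(-6) = (√2*√(1/5))*(-6) = (√2*√(⅕))*(-6) = (√2*(√5/5))*(-6) = (√10/5)*(-6) = -6*√10/5 ≈ -3.7947)
((17*X)*(-19 + 5))/Z = ((17*(-6*√10/5))*(-19 + 5))/33809 = (-102*√10/5*(-14))*(1/33809) = (1428*√10/5)*(1/33809) = 1428*√10/169045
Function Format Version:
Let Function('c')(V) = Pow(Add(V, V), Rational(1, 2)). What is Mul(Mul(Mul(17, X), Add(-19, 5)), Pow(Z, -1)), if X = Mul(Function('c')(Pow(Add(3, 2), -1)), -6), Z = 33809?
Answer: Mul(Rational(1428, 169045), Pow(10, Rational(1, 2))) ≈ 0.026713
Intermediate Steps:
Function('c')(V) = Mul(Pow(2, Rational(1, 2)), Pow(V, Rational(1, 2))) (Function('c')(V) = Pow(Mul(2, V), Rational(1, 2)) = Mul(Pow(2, Rational(1, 2)), Pow(V, Rational(1, 2))))
X = Mul(Rational(-6, 5), Pow(10, Rational(1, 2))) (X = Mul(Mul(Pow(2, Rational(1, 2)), Pow(Pow(Add(3, 2), -1), Rational(1, 2))), -6) = Mul(Mul(Pow(2, Rational(1, 2)), Pow(Pow(5, -1), Rational(1, 2))), -6) = Mul(Mul(Pow(2, Rational(1, 2)), Pow(Rational(1, 5), Rational(1, 2))), -6) = Mul(Mul(Pow(2, Rational(1, 2)), Mul(Rational(1, 5), Pow(5, Rational(1, 2)))), -6) = Mul(Mul(Rational(1, 5), Pow(10, Rational(1, 2))), -6) = Mul(Rational(-6, 5), Pow(10, Rational(1, 2))) ≈ -3.7947)
Mul(Mul(Mul(17, X), Add(-19, 5)), Pow(Z, -1)) = Mul(Mul(Mul(17, Mul(Rational(-6, 5), Pow(10, Rational(1, 2)))), Add(-19, 5)), Pow(33809, -1)) = Mul(Mul(Mul(Rational(-102, 5), Pow(10, Rational(1, 2))), -14), Rational(1, 33809)) = Mul(Mul(Rational(1428, 5), Pow(10, Rational(1, 2))), Rational(1, 33809)) = Mul(Rational(1428, 169045), Pow(10, Rational(1, 2)))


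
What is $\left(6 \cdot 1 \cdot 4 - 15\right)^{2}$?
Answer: $81$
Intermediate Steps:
$\left(6 \cdot 1 \cdot 4 - 15\right)^{2} = \left(6 \cdot 4 - 15\right)^{2} = \left(24 - 15\right)^{2} = 9^{2} = 81$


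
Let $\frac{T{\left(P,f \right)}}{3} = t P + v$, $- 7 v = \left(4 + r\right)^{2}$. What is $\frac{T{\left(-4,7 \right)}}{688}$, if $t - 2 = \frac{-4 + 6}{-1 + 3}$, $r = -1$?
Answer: $- \frac{279}{4816} \approx -0.057932$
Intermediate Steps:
$t = 3$ ($t = 2 + \frac{-4 + 6}{-1 + 3} = 2 + \frac{2}{2} = 2 + 2 \cdot \frac{1}{2} = 2 + 1 = 3$)
$v = - \frac{9}{7}$ ($v = - \frac{\left(4 - 1\right)^{2}}{7} = - \frac{3^{2}}{7} = \left(- \frac{1}{7}\right) 9 = - \frac{9}{7} \approx -1.2857$)
$T{\left(P,f \right)} = - \frac{27}{7} + 9 P$ ($T{\left(P,f \right)} = 3 \left(3 P - \frac{9}{7}\right) = 3 \left(- \frac{9}{7} + 3 P\right) = - \frac{27}{7} + 9 P$)
$\frac{T{\left(-4,7 \right)}}{688} = \frac{- \frac{27}{7} + 9 \left(-4\right)}{688} = \frac{- \frac{27}{7} - 36}{688} = \frac{1}{688} \left(- \frac{279}{7}\right) = - \frac{279}{4816}$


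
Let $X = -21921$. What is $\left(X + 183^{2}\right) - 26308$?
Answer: $-14740$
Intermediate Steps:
$\left(X + 183^{2}\right) - 26308 = \left(-21921 + 183^{2}\right) - 26308 = \left(-21921 + 33489\right) - 26308 = 11568 - 26308 = -14740$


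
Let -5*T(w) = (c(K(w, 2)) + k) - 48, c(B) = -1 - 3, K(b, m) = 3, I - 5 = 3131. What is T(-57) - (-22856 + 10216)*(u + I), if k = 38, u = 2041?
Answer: 327186414/5 ≈ 6.5437e+7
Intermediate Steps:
I = 3136 (I = 5 + 3131 = 3136)
c(B) = -4
T(w) = 14/5 (T(w) = -((-4 + 38) - 48)/5 = -(34 - 48)/5 = -⅕*(-14) = 14/5)
T(-57) - (-22856 + 10216)*(u + I) = 14/5 - (-22856 + 10216)*(2041 + 3136) = 14/5 - (-12640)*5177 = 14/5 - 1*(-65437280) = 14/5 + 65437280 = 327186414/5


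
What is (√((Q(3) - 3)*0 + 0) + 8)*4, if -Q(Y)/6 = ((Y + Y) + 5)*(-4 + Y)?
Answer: 32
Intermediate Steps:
Q(Y) = -6*(-4 + Y)*(5 + 2*Y) (Q(Y) = -6*((Y + Y) + 5)*(-4 + Y) = -6*(2*Y + 5)*(-4 + Y) = -6*(5 + 2*Y)*(-4 + Y) = -6*(-4 + Y)*(5 + 2*Y))
(√((Q(3) - 3)*0 + 0) + 8)*4 = (√(((120 - 12*3² + 18*3) - 3)*0 + 0) + 8)*4 = (√(((120 - 12*9 + 54) - 3)*0 + 0) + 8)*4 = (√(((120 - 108 + 54) - 3)*0 + 0) + 8)*4 = (√((66 - 3)*0 + 0) + 8)*4 = (√(63*0 + 0) + 8)*4 = (√(0 + 0) + 8)*4 = (√0 + 8)*4 = (0 + 8)*4 = 8*4 = 32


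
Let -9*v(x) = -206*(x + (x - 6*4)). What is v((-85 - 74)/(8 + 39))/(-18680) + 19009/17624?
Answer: 6477168391/5802437640 ≈ 1.1163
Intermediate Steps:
v(x) = -1648/3 + 412*x/9 (v(x) = -(-206)*(x + (x - 6*4))/9 = -(-206)*(x + (x - 24))/9 = -(-206)*(x + (-24 + x))/9 = -(-206)*(-24 + 2*x)/9 = -(4944 - 412*x)/9 = -1648/3 + 412*x/9)
v((-85 - 74)/(8 + 39))/(-18680) + 19009/17624 = (-1648/3 + 412*((-85 - 74)/(8 + 39))/9)/(-18680) + 19009/17624 = (-1648/3 + 412*(-159/47)/9)*(-1/18680) + 19009*(1/17624) = (-1648/3 + 412*(-159*1/47)/9)*(-1/18680) + 19009/17624 = (-1648/3 + (412/9)*(-159/47))*(-1/18680) + 19009/17624 = (-1648/3 - 21836/141)*(-1/18680) + 19009/17624 = -99292/141*(-1/18680) + 19009/17624 = 24823/658470 + 19009/17624 = 6477168391/5802437640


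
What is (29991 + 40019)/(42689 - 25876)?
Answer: 70010/16813 ≈ 4.1640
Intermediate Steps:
(29991 + 40019)/(42689 - 25876) = 70010/16813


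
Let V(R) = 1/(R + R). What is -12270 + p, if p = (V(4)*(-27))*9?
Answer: -98403/8 ≈ -12300.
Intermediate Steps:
V(R) = 1/(2*R)
p = -243/8 (p = (((½)/4)*(-27))*9 = (((½)*(¼))*(-27))*9 = ((⅛)*(-27))*9 = -27/8*9 = -243/8 ≈ -30.375)
-12270 + p = -12270 - 243/8 = -98403/8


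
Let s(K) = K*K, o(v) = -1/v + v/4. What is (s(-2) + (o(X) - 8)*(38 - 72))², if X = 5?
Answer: 5774409/100 ≈ 57744.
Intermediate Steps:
o(v) = -1/v + v/4 (o(v) = -1/v + v*(¼) = -1/v + v/4)
s(K) = K²
(s(-2) + (o(X) - 8)*(38 - 72))² = ((-2)² + ((-1/5 + (¼)*5) - 8)*(38 - 72))² = (4 + ((-1*⅕ + 5/4) - 8)*(-34))² = (4 + ((-⅕ + 5/4) - 8)*(-34))² = (4 + (21/20 - 8)*(-34))² = (4 - 139/20*(-34))² = (4 + 2363/10)² = (2403/10)² = 5774409/100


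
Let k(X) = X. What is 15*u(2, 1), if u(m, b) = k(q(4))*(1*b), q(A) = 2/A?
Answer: 15/2 ≈ 7.5000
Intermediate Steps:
u(m, b) = b/2 (u(m, b) = (2/4)*(1*b) = (2*(¼))*b = b/2)
15*u(2, 1) = 15*((½)*1) = 15*(½) = 15/2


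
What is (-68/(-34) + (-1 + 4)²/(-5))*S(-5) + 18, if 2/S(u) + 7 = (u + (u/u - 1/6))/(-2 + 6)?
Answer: 17322/965 ≈ 17.950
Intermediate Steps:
S(u) = 2/(-163/24 + u/4) (S(u) = 2/(-7 + (u + (u/u - 1/6))/(-2 + 6)) = 2/(-7 + (u + (1 - 1*⅙))/4) = 2/(-7 + (u + (1 - ⅙))*(¼)) = 2/(-7 + (u + ⅚)*(¼)) = 2/(-7 + (⅚ + u)*(¼)) = 2/(-7 + (5/24 + u/4)) = 2/(-163/24 + u/4))
(-68/(-34) + (-1 + 4)²/(-5))*S(-5) + 18 = (-68/(-34) + (-1 + 4)²/(-5))*(48/(-163 + 6*(-5))) + 18 = (-68*(-1/34) + 3²*(-⅕))*(48/(-163 - 30)) + 18 = (2 + 9*(-⅕))*(48/(-193)) + 18 = (2 - 9/5)*(48*(-1/193)) + 18 = (⅕)*(-48/193) + 18 = -48/965 + 18 = 17322/965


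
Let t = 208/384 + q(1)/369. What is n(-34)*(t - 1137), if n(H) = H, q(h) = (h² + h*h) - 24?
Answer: 57035017/1476 ≈ 38642.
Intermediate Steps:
q(h) = -24 + 2*h² (q(h) = (h² + h²) - 24 = 2*h² - 24 = -24 + 2*h²)
t = 1423/2952 (t = 208/384 + (-24 + 2*1²)/369 = 208*(1/384) + (-24 + 2*1)*(1/369) = 13/24 + (-24 + 2)*(1/369) = 13/24 - 22*1/369 = 13/24 - 22/369 = 1423/2952 ≈ 0.48205)
n(-34)*(t - 1137) = -34*(1423/2952 - 1137) = -34*(-3355001/2952) = 57035017/1476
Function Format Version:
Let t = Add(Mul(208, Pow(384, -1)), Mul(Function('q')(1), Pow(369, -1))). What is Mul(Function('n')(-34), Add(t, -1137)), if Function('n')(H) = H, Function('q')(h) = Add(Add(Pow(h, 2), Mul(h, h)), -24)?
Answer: Rational(57035017, 1476) ≈ 38642.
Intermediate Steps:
Function('q')(h) = Add(-24, Mul(2, Pow(h, 2))) (Function('q')(h) = Add(Add(Pow(h, 2), Pow(h, 2)), -24) = Add(Mul(2, Pow(h, 2)), -24) = Add(-24, Mul(2, Pow(h, 2))))
t = Rational(1423, 2952) (t = Add(Mul(208, Pow(384, -1)), Mul(Add(-24, Mul(2, Pow(1, 2))), Pow(369, -1))) = Add(Mul(208, Rational(1, 384)), Mul(Add(-24, Mul(2, 1)), Rational(1, 369))) = Add(Rational(13, 24), Mul(Add(-24, 2), Rational(1, 369))) = Add(Rational(13, 24), Mul(-22, Rational(1, 369))) = Add(Rational(13, 24), Rational(-22, 369)) = Rational(1423, 2952) ≈ 0.48205)
Mul(Function('n')(-34), Add(t, -1137)) = Mul(-34, Add(Rational(1423, 2952), -1137)) = Mul(-34, Rational(-3355001, 2952)) = Rational(57035017, 1476)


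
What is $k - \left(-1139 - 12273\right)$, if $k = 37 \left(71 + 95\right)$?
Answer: $19554$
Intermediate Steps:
$k = 6142$ ($k = 37 \cdot 166 = 6142$)
$k - \left(-1139 - 12273\right) = 6142 - \left(-1139 - 12273\right) = 6142 - -13412 = 6142 + 13412 = 19554$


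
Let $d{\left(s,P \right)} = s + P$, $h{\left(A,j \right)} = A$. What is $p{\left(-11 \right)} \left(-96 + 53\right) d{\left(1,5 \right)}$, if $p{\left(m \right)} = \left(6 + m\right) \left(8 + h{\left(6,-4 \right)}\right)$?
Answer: $18060$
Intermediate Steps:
$d{\left(s,P \right)} = P + s$
$p{\left(m \right)} = 84 + 14 m$ ($p{\left(m \right)} = \left(6 + m\right) \left(8 + 6\right) = \left(6 + m\right) 14 = 84 + 14 m$)
$p{\left(-11 \right)} \left(-96 + 53\right) d{\left(1,5 \right)} = \left(84 + 14 \left(-11\right)\right) \left(-96 + 53\right) \left(5 + 1\right) = \left(84 - 154\right) \left(-43\right) 6 = \left(-70\right) \left(-43\right) 6 = 3010 \cdot 6 = 18060$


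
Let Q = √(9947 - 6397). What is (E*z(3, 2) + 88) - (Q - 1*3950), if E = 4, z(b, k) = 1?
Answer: 4042 - 5*√142 ≈ 3982.4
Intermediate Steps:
Q = 5*√142 (Q = √3550 = 5*√142 ≈ 59.582)
(E*z(3, 2) + 88) - (Q - 1*3950) = (4*1 + 88) - (5*√142 - 1*3950) = (4 + 88) - (5*√142 - 3950) = 92 - (-3950 + 5*√142) = 92 + (3950 - 5*√142) = 4042 - 5*√142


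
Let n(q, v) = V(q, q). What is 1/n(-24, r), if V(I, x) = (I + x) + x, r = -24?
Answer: -1/72 ≈ -0.013889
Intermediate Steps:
V(I, x) = I + 2*x
n(q, v) = 3*q (n(q, v) = q + 2*q = 3*q)
1/n(-24, r) = 1/(3*(-24)) = 1/(-72) = -1/72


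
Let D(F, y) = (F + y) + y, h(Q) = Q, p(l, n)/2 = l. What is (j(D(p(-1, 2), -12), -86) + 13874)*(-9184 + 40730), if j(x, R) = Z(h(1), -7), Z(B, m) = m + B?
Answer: 437479928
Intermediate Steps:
p(l, n) = 2*l
Z(B, m) = B + m
D(F, y) = F + 2*y
j(x, R) = -6 (j(x, R) = 1 - 7 = -6)
(j(D(p(-1, 2), -12), -86) + 13874)*(-9184 + 40730) = (-6 + 13874)*(-9184 + 40730) = 13868*31546 = 437479928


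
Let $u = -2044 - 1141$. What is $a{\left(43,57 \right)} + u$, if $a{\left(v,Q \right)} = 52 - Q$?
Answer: $-3190$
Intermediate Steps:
$u = -3185$
$a{\left(43,57 \right)} + u = \left(52 - 57\right) - 3185 = -5 - 3185 = -3190$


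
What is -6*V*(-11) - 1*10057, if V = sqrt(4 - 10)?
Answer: -10057 + 66*I*sqrt(6) ≈ -10057.0 + 161.67*I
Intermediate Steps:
V = I*sqrt(6) (V = sqrt(-6) = I*sqrt(6) ≈ 2.4495*I)
-6*V*(-11) - 1*10057 = -6*I*sqrt(6)*(-11) - 1*10057 = -6*I*sqrt(6)*(-11) - 10057 = 66*I*sqrt(6) - 10057 = -10057 + 66*I*sqrt(6)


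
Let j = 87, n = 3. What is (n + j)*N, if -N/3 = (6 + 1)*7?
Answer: -13230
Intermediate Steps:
N = -147 (N = -3*(6 + 1)*7 = -21*7 = -3*49 = -147)
(n + j)*N = (3 + 87)*(-147) = 90*(-147) = -13230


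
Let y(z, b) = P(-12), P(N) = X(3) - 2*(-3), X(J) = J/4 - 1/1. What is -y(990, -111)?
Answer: -23/4 ≈ -5.7500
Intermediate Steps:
X(J) = -1 + J/4 (X(J) = J*(¼) - 1*1 = J/4 - 1 = -1 + J/4)
P(N) = 23/4 (P(N) = (-1 + (¼)*3) - 2*(-3) = (-1 + ¾) + 6 = -¼ + 6 = 23/4)
y(z, b) = 23/4
-y(990, -111) = -1*23/4 = -23/4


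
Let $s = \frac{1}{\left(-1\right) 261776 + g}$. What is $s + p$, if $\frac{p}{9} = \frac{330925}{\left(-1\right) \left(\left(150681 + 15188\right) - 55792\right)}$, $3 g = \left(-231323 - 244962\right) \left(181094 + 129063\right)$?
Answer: $- \frac{439969820425147956}{16261005069259621} \approx -27.057$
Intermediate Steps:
$g = - \frac{147723126745}{3}$ ($g = \frac{\left(-231323 - 244962\right) \left(181094 + 129063\right)}{3} = \frac{\left(-476285\right) 310157}{3} = \frac{1}{3} \left(-147723126745\right) = - \frac{147723126745}{3} \approx -4.9241 \cdot 10^{10}$)
$p = - \frac{2978325}{110077}$ ($p = 9 \frac{330925}{\left(-1\right) \left(\left(150681 + 15188\right) - 55792\right)} = 9 \frac{330925}{\left(-1\right) \left(165869 - 55792\right)} = 9 \frac{330925}{\left(-1\right) 110077} = 9 \frac{330925}{-110077} = 9 \cdot 330925 \left(- \frac{1}{110077}\right) = 9 \left(- \frac{330925}{110077}\right) = - \frac{2978325}{110077} \approx -27.057$)
$s = - \frac{3}{147723912073}$ ($s = \frac{1}{\left(-1\right) 261776 - \frac{147723126745}{3}} = \frac{1}{-261776 - \frac{147723126745}{3}} = \frac{1}{- \frac{147723912073}{3}} = - \frac{3}{147723912073} \approx -2.0308 \cdot 10^{-11}$)
$s + p = - \frac{3}{147723912073} - \frac{2978325}{110077} = - \frac{439969820425147956}{16261005069259621}$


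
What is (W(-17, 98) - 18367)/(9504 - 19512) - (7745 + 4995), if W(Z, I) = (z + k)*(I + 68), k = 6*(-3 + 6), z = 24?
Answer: -127490525/10008 ≈ -12739.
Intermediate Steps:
k = 18 (k = 6*3 = 18)
W(Z, I) = 2856 + 42*I (W(Z, I) = (24 + 18)*(I + 68) = 42*(68 + I) = 2856 + 42*I)
(W(-17, 98) - 18367)/(9504 - 19512) - (7745 + 4995) = ((2856 + 42*98) - 18367)/(9504 - 19512) - (7745 + 4995) = ((2856 + 4116) - 18367)/(-10008) - 1*12740 = (6972 - 18367)*(-1/10008) - 12740 = -11395*(-1/10008) - 12740 = 11395/10008 - 12740 = -127490525/10008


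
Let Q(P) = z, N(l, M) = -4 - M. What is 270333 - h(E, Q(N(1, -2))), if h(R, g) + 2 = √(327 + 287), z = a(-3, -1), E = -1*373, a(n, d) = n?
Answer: 270335 - √614 ≈ 2.7031e+5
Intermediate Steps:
E = -373
z = -3
Q(P) = -3
h(R, g) = -2 + √614 (h(R, g) = -2 + √(327 + 287) = -2 + √614)
270333 - h(E, Q(N(1, -2))) = 270333 - (-2 + √614) = 270333 + (2 - √614) = 270335 - √614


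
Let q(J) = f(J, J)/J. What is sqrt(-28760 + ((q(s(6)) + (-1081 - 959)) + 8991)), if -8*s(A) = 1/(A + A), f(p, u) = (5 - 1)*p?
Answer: 7*I*sqrt(445) ≈ 147.67*I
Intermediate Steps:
f(p, u) = 4*p
s(A) = -1/(16*A) (s(A) = -1/(8*(A + A)) = -1/(2*A)/8 = -1/(16*A))
q(J) = 4 (q(J) = (4*J)/J = 4)
sqrt(-28760 + ((q(s(6)) + (-1081 - 959)) + 8991)) = sqrt(-28760 + ((4 + (-1081 - 959)) + 8991)) = sqrt(-28760 + ((4 - 2040) + 8991)) = sqrt(-28760 + (-2036 + 8991)) = sqrt(-28760 + 6955) = sqrt(-21805) = 7*I*sqrt(445)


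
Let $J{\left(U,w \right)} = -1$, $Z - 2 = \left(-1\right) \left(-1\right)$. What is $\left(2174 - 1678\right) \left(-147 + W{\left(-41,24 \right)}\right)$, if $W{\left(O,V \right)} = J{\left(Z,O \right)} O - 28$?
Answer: $-66464$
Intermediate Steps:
$Z = 3$ ($Z = 2 - -1 = 2 + 1 = 3$)
$W{\left(O,V \right)} = -28 - O$ ($W{\left(O,V \right)} = - O - 28 = -28 - O$)
$\left(2174 - 1678\right) \left(-147 + W{\left(-41,24 \right)}\right) = \left(2174 - 1678\right) \left(-147 - -13\right) = 496 \left(-147 + \left(-28 + 41\right)\right) = 496 \left(-147 + 13\right) = 496 \left(-134\right) = -66464$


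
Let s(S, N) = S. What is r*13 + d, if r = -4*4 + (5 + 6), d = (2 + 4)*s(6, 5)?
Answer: -29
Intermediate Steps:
d = 36 (d = (2 + 4)*6 = 6*6 = 36)
r = -5 (r = -16 + 11 = -5)
r*13 + d = -5*13 + 36 = -65 + 36 = -29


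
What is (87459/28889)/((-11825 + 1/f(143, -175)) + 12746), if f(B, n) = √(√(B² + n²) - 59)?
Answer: 87459/(28889*(921 + (-59 + √51074)^(-½))) ≈ 0.0032868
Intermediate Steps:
f(B, n) = √(-59 + √(B² + n²))
(87459/28889)/((-11825 + 1/f(143, -175)) + 12746) = (87459/28889)/((-11825 + 1/(√(-59 + √(143² + (-175)²)))) + 12746) = (87459*(1/28889))/((-11825 + 1/(√(-59 + √(20449 + 30625)))) + 12746) = 87459/(28889*((-11825 + 1/(√(-59 + √51074))) + 12746)) = 87459/(28889*((-11825 + (-59 + √51074)^(-½)) + 12746)) = 87459/(28889*(921 + (-59 + √51074)^(-½)))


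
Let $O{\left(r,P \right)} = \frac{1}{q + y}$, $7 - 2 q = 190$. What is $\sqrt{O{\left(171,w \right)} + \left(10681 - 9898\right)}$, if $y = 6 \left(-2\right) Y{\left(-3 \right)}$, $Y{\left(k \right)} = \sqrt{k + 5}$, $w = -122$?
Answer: $\frac{\sqrt{429861 + 56376 \sqrt{2}}}{3 \sqrt{61 + 8 \sqrt{2}}} \approx 27.982$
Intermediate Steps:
$q = - \frac{183}{2}$ ($q = \frac{7}{2} - 95 = - \frac{183}{2} \approx -91.5$)
$Y{\left(k \right)} = \sqrt{5 + k}$
$y = - 12 \sqrt{2}$ ($y = 6 \left(-2\right) \sqrt{5 - 3} = - 12 \sqrt{2} \approx -16.971$)
$O{\left(r,P \right)} = \frac{1}{- \frac{183}{2} - 12 \sqrt{2}}$
$\sqrt{O{\left(171,w \right)} + \left(10681 - 9898\right)} = \sqrt{\left(- \frac{122}{10779} + \frac{16 \sqrt{2}}{10779}\right) + \left(10681 - 9898\right)} = \sqrt{\left(- \frac{122}{10779} + \frac{16 \sqrt{2}}{10779}\right) + 783} = \sqrt{\frac{8439835}{10779} + \frac{16 \sqrt{2}}{10779}}$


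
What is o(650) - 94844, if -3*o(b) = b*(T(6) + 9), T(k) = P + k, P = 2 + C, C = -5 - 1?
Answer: -291682/3 ≈ -97227.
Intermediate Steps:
C = -6
P = -4 (P = 2 - 6 = -4)
T(k) = -4 + k
o(b) = -11*b/3 (o(b) = -b*((-4 + 6) + 9)/3 = -b*(2 + 9)/3 = -b*11/3 = -11*b/3)
o(650) - 94844 = -11/3*650 - 94844 = -7150/3 - 94844 = -291682/3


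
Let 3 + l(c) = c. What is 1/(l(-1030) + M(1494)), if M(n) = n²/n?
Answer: 1/461 ≈ 0.0021692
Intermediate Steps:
l(c) = -3 + c
M(n) = n
1/(l(-1030) + M(1494)) = 1/((-3 - 1030) + 1494) = 1/(-1033 + 1494) = 1/461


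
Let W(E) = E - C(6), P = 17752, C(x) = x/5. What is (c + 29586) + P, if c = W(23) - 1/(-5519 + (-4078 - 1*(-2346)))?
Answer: 1717029554/36255 ≈ 47360.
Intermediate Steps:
C(x) = x/5 (C(x) = x*(⅕) = x/5)
W(E) = -6/5 + E (W(E) = E - 6/5 = -6/5 + E)
c = 790364/36255 (c = (-6/5 + 23) - 1/(-5519 + (-4078 - 1*(-2346))) = 109/5 - 1/(-5519 + (-4078 + 2346)) = 109/5 - 1/(-5519 - 1732) = 109/5 - 1/(-7251) = 109/5 - 1*(-1/7251) = 109/5 + 1/7251 = 790364/36255 ≈ 21.800)
(c + 29586) + P = (790364/36255 + 29586) + 17752 = 1073430794/36255 + 17752 = 1717029554/36255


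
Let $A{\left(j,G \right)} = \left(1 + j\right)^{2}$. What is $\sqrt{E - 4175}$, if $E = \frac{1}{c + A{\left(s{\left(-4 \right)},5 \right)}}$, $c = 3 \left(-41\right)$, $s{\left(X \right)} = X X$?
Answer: $\frac{i \sqrt{115046134}}{166} \approx 64.614 i$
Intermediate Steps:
$s{\left(X \right)} = X^{2}$
$c = -123$
$E = \frac{1}{166}$ ($E = \frac{1}{-123 + \left(1 + \left(-4\right)^{2}\right)^{2}} = \frac{1}{-123 + \left(1 + 16\right)^{2}} = \frac{1}{-123 + 17^{2}} = \frac{1}{-123 + 289} = \frac{1}{166} \approx 0.0060241$)
$\sqrt{E - 4175} = \sqrt{\frac{1}{166} - 4175} = \sqrt{- \frac{693049}{166}} = \frac{i \sqrt{115046134}}{166}$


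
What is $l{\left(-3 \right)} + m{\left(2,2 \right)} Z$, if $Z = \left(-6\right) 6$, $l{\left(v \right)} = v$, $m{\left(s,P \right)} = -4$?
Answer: $141$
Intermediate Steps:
$Z = -36$
$l{\left(-3 \right)} + m{\left(2,2 \right)} Z = -3 - -144 = -3 + 144 = 141$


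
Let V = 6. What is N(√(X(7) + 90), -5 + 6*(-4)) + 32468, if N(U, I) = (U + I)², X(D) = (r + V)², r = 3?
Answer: 33480 - 174*√19 ≈ 32722.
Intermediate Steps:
X(D) = 81 (X(D) = (3 + 6)² = 9² = 81)
N(U, I) = (I + U)²
N(√(X(7) + 90), -5 + 6*(-4)) + 32468 = ((-5 + 6*(-4)) + √(81 + 90))² + 32468 = ((-5 - 24) + √171)² + 32468 = (-29 + 3*√19)² + 32468 = 32468 + (-29 + 3*√19)²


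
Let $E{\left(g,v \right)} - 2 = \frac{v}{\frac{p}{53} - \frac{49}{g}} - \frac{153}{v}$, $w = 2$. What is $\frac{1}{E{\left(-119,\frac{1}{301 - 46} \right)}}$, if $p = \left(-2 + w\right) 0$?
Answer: $- \frac{105}{4096364} \approx -2.5633 \cdot 10^{-5}$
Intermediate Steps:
$p = 0$ ($p = \left(-2 + 2\right) 0 = 0 \cdot 0 = 0$)
$E{\left(g,v \right)} = 2 - \frac{153}{v} - \frac{g v}{49}$ ($E{\left(g,v \right)} = 2 + \left(\frac{v}{\frac{0}{53} - \frac{49}{g}} - \frac{153}{v}\right) = 2 + \left(\frac{v}{0 \cdot \frac{1}{53} - \frac{49}{g}} - \frac{153}{v}\right) = 2 + \left(\frac{v}{0 - \frac{49}{g}} - \frac{153}{v}\right) = 2 - \left(\frac{153}{v} - \frac{v}{\left(-49\right) \frac{1}{g}}\right) = 2 + \left(v \left(- \frac{g}{49}\right) - \frac{153}{v}\right) = 2 - \left(\frac{153}{v} + \frac{g v}{49}\right) = 2 - \frac{153}{v} - \frac{g v}{49}$)
$\frac{1}{E{\left(-119,\frac{1}{301 - 46} \right)}} = \frac{1}{2 - \frac{153}{\frac{1}{301 - 46}} - - \frac{17}{7 \left(301 - 46\right)}} = \frac{1}{2 - \frac{153}{\frac{1}{255}} - - \frac{17}{7 \cdot 255}} = \frac{1}{2 - 153 \frac{1}{\frac{1}{255}} - \left(- \frac{17}{7}\right) \frac{1}{255}} = \frac{1}{2 - 39015 + \frac{1}{105}} = \frac{1}{- \frac{4096364}{105}} = - \frac{105}{4096364}$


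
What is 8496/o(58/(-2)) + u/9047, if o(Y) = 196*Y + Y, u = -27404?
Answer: -233422364/51685511 ≈ -4.5162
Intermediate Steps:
o(Y) = 197*Y
8496/o(58/(-2)) + u/9047 = 8496/((197*(58/(-2)))) - 27404/9047 = 8496/((197*(58*(-1/2)))) - 27404*1/9047 = 8496/((197*(-29))) - 27404/9047 = 8496/(-5713) - 27404/9047 = 8496*(-1/5713) - 27404/9047 = -8496/5713 - 27404/9047 = -233422364/51685511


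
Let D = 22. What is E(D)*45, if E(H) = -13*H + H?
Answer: -11880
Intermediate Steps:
E(H) = -12*H
E(D)*45 = -12*22*45 = -264*45 = -11880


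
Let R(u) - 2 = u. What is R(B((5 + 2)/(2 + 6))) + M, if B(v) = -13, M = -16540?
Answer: -16551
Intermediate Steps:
R(u) = 2 + u
R(B((5 + 2)/(2 + 6))) + M = (2 - 13) - 16540 = -11 - 16540 = -16551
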